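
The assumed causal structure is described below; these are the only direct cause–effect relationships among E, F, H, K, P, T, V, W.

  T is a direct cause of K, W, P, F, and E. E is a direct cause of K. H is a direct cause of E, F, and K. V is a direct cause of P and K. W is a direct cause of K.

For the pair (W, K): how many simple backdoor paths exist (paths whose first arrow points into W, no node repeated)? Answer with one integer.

A backdoor path from W to K is any simple undirected path whose first edge points into W (i.e. leaves W via a parent).
Parents of W: {T}.
Enumerating:
  P1: W <- T -> E <- H -> K
  P2: W <- T -> E -> K
  P3: W <- T -> K
  P4: W <- T -> P <- V -> K
  P5: W <- T -> F <- H -> E -> K
  P6: W <- T -> F <- H -> K
That exhausts the simple backdoor paths. Count: 6.

6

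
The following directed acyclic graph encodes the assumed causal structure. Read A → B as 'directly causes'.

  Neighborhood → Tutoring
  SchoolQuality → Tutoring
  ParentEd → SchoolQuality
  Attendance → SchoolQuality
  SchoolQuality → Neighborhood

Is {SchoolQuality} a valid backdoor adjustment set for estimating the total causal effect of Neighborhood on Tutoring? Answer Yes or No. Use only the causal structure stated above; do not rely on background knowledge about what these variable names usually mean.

Yes

Backdoor paths from Neighborhood to Tutoring (paths whose first edge points into Neighborhood):
  P1: Neighborhood <- SchoolQuality -> Tutoring
Condition 1 (no descendant of Neighborhood in the set): holds — descendants of Neighborhood are {Tutoring}; none are in {SchoolQuality}.
Condition 2 (every backdoor path blocked by {SchoolQuality}):
  P1: blocked at fork node SchoolQuality ∈ conditioning set.
{SchoolQuality} satisfies the backdoor criterion.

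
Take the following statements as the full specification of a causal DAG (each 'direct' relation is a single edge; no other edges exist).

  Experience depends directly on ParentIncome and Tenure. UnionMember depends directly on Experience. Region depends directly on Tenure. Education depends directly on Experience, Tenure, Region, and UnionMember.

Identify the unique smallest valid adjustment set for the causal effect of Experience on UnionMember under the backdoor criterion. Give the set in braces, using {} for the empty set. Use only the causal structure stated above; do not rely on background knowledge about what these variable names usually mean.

{}

Variables eligible for adjustment (non-descendants of Experience, excluding Experience and UnionMember): {ParentIncome, Region, Tenure}.
Backdoor paths from Experience to UnionMember:
  P1: Experience <- Tenure -> Region -> Education <- UnionMember
  P2: Experience <- Tenure -> Education <- UnionMember
Each backdoor path contains an unconditioned collider, so every path is already blocked with the empty conditioning set:
  P1: blocked at collider Education (neither it nor any descendant is in the conditioning set).
  P2: blocked at collider Education (neither it nor any descendant is in the conditioning set).
The empty set is therefore the unique smallest valid set.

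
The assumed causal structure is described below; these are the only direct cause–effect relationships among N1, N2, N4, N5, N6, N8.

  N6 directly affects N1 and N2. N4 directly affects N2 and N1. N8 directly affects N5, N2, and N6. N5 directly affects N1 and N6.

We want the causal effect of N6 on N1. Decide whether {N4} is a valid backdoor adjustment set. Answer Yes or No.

Backdoor paths from N6 to N1 (paths whose first edge points into N6):
  P1: N6 <- N8 -> N5 -> N1
  P2: N6 <- N8 -> N2 <- N4 -> N1
  P3: N6 <- N5 <- N8 -> N2 <- N4 -> N1
  P4: N6 <- N5 -> N1
Condition 1 (no descendant of N6 in the set): holds — descendants of N6 are {N1, N2}; none are in {N4}.
Condition 2 (every backdoor path blocked by {N4}):
  P1: open — no interior node is in the conditioning set.
  P2: blocked at collider N2 (neither it nor any descendant is in the conditioning set).
  P3: blocked at collider N2 (neither it nor any descendant is in the conditioning set).
  P4: open — no interior node is in the conditioning set.
{N4} does not satisfy the backdoor criterion.

No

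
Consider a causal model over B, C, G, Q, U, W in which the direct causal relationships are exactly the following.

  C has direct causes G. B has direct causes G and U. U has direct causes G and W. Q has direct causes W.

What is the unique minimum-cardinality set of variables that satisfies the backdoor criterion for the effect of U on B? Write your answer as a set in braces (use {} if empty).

Variables eligible for adjustment (non-descendants of U, excluding U and B): {C, G, Q, W}.
Backdoor paths from U to B:
  P1: U <- G -> B
The empty set is not sufficient: P1 (U <- G -> B) has no collider blocking it and no conditioned non-collider, so it is open.
Try {G}:
  P1: blocked at fork node G ∈ conditioning set.
{G} contains no descendant of U and blocks every backdoor path.
No other singleton works — e.g. {W} leaves P1 open — so {G} is the unique smallest valid adjustment set.

{G}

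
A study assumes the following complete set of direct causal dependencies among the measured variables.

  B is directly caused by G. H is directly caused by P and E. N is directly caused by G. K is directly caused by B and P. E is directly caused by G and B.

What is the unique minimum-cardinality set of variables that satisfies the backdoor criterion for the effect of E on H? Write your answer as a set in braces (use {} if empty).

Variables eligible for adjustment (non-descendants of E, excluding E and H): {B, G, K, N, P}.
Backdoor paths from E to H:
  P1: E <- G -> B -> K <- P -> H
  P2: E <- B -> K <- P -> H
Each backdoor path contains an unconditioned collider, so every path is already blocked with the empty conditioning set:
  P1: blocked at collider K (neither it nor any descendant is in the conditioning set).
  P2: blocked at collider K (neither it nor any descendant is in the conditioning set).
The empty set is therefore the unique smallest valid set.

{}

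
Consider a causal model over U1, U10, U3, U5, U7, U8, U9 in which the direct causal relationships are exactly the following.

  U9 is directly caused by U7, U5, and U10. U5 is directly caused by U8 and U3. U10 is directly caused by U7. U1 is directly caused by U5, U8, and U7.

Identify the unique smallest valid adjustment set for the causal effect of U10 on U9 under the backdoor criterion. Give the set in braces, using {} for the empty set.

Variables eligible for adjustment (non-descendants of U10, excluding U10 and U9): {U1, U3, U5, U7, U8}.
Backdoor paths from U10 to U9:
  P1: U10 <- U7 -> U1 <- U8 -> U5 -> U9
  P2: U10 <- U7 -> U1 <- U5 -> U9
  P3: U10 <- U7 -> U9
The empty set is not sufficient: P3 (U10 <- U7 -> U9) has no collider blocking it and no conditioned non-collider, so it is open.
Try {U7}:
  P1: blocked at fork node U7 ∈ conditioning set.
  P2: blocked at fork node U7 ∈ conditioning set.
  P3: blocked at fork node U7 ∈ conditioning set.
{U7} contains no descendant of U10 and blocks every backdoor path.
No other singleton works — e.g. {U3} leaves P3 open — so {U7} is the unique smallest valid adjustment set.

{U7}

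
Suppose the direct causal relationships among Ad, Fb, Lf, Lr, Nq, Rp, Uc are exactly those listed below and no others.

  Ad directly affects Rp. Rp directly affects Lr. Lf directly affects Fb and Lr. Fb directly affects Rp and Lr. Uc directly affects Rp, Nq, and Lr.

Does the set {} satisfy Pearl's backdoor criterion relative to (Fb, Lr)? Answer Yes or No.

No

Backdoor paths from Fb to Lr (paths whose first edge points into Fb):
  P1: Fb <- Lf -> Lr
Condition 1 (no descendant of Fb in the set): holds — descendants of Fb are {Lr, Rp}; none are in {}.
Condition 2 (every backdoor path blocked by {}):
  P1: open — no interior node is in the conditioning set.
{} does not satisfy the backdoor criterion.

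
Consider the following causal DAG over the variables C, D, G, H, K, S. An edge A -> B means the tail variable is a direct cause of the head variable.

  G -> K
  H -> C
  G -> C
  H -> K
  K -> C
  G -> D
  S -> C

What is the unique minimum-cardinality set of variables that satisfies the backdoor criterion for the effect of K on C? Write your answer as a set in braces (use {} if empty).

Variables eligible for adjustment (non-descendants of K, excluding K and C): {D, G, H, S}.
Backdoor paths from K to C:
  P1: K <- G -> C
  P2: K <- H -> C
The empty set is not sufficient: P1 (K <- G -> C) has no collider blocking it and no conditioned non-collider, so it is open.
Try {G, H}:
  P1: blocked at fork node G ∈ conditioning set.
  P2: blocked at fork node H ∈ conditioning set.
{G, H} contains no descendant of K and blocks every backdoor path.
Every element of {G, H} is needed (dropping G leaves P1 open; dropping H leaves P2 open), so no proper subset is valid.
Among all size-2 subsets of the eligible variables, only {G, H} blocks every backdoor path, so it is the unique smallest valid adjustment set.

{G, H}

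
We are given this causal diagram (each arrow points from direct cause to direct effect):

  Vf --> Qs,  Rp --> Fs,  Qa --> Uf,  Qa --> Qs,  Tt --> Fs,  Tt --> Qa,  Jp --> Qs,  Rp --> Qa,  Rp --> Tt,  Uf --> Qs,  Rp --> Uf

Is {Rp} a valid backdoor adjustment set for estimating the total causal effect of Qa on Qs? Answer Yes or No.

Backdoor paths from Qa to Qs (paths whose first edge points into Qa):
  P1: Qa <- Rp -> Uf -> Qs
  P2: Qa <- Tt <- Rp -> Uf -> Qs
  P3: Qa <- Tt -> Fs <- Rp -> Uf -> Qs
Condition 1 (no descendant of Qa in the set): holds — descendants of Qa are {Qs, Uf}; none are in {Rp}.
Condition 2 (every backdoor path blocked by {Rp}):
  P1: blocked at fork node Rp ∈ conditioning set.
  P2: blocked at fork node Rp ∈ conditioning set.
  P3: blocked at collider Fs (neither it nor any descendant is in the conditioning set).
{Rp} satisfies the backdoor criterion.

Yes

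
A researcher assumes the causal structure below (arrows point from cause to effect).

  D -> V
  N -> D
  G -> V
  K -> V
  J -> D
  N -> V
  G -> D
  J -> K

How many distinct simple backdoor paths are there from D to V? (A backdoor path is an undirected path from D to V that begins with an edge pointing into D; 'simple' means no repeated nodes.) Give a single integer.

A backdoor path from D to V is any simple undirected path whose first edge points into D (i.e. leaves D via a parent).
Parents of D: {G, J, N}.
Enumerating:
  P1: D <- G -> V
  P2: D <- J -> K -> V
  P3: D <- N -> V
That exhausts the simple backdoor paths. Count: 3.

3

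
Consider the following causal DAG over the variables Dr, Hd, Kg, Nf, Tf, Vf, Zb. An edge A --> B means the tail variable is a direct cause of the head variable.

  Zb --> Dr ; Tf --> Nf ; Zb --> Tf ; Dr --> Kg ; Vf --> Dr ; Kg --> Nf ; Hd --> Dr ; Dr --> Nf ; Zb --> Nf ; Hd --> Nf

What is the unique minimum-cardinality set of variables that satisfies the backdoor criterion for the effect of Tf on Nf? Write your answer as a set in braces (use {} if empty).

Variables eligible for adjustment (non-descendants of Tf, excluding Tf and Nf): {Dr, Hd, Kg, Vf, Zb}.
Backdoor paths from Tf to Nf:
  P1: Tf <- Zb -> Dr <- Hd -> Nf
  P2: Tf <- Zb -> Dr -> Kg -> Nf
  P3: Tf <- Zb -> Dr -> Nf
  P4: Tf <- Zb -> Nf
The empty set is not sufficient: P2 (Tf <- Zb -> Dr -> Kg -> Nf) has no collider blocking it and no conditioned non-collider, so it is open.
Try {Zb}:
  P1: blocked at fork node Zb ∈ conditioning set.
  P2: blocked at fork node Zb ∈ conditioning set.
  P3: blocked at fork node Zb ∈ conditioning set.
  P4: blocked at fork node Zb ∈ conditioning set.
{Zb} contains no descendant of Tf and blocks every backdoor path.
No other singleton works — e.g. {Hd} leaves P2 open — so {Zb} is the unique smallest valid adjustment set.

{Zb}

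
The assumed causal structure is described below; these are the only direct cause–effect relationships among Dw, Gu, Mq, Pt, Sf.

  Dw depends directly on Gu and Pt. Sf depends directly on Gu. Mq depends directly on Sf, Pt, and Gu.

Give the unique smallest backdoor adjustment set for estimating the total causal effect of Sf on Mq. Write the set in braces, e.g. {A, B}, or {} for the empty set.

Variables eligible for adjustment (non-descendants of Sf, excluding Sf and Mq): {Dw, Gu, Pt}.
Backdoor paths from Sf to Mq:
  P1: Sf <- Gu -> Dw <- Pt -> Mq
  P2: Sf <- Gu -> Mq
The empty set is not sufficient: P2 (Sf <- Gu -> Mq) has no collider blocking it and no conditioned non-collider, so it is open.
Try {Gu}:
  P1: blocked at fork node Gu ∈ conditioning set.
  P2: blocked at fork node Gu ∈ conditioning set.
{Gu} contains no descendant of Sf and blocks every backdoor path.
No other singleton works — e.g. {Pt} leaves P2 open — so {Gu} is the unique smallest valid adjustment set.

{Gu}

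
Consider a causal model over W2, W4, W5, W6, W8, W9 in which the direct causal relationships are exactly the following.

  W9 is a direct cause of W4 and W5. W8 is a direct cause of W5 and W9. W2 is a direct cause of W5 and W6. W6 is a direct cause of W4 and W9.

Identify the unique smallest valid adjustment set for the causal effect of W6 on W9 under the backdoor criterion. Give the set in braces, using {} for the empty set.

Variables eligible for adjustment (non-descendants of W6, excluding W6 and W9): {W2, W8}.
Backdoor paths from W6 to W9:
  P1: W6 <- W2 -> W5 <- W8 -> W9
  P2: W6 <- W2 -> W5 <- W9
Each backdoor path contains an unconditioned collider, so every path is already blocked with the empty conditioning set:
  P1: blocked at collider W5 (neither it nor any descendant is in the conditioning set).
  P2: blocked at collider W5 (neither it nor any descendant is in the conditioning set).
The empty set is therefore the unique smallest valid set.

{}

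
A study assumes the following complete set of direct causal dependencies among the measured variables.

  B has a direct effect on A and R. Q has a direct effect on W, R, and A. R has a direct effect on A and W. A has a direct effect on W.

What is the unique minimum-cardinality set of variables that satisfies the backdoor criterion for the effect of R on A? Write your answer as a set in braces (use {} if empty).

Variables eligible for adjustment (non-descendants of R, excluding R and A): {B, Q}.
Backdoor paths from R to A:
  P1: R <- B -> A
  P2: R <- Q -> A
  P3: R <- Q -> W <- A
The empty set is not sufficient: P1 (R <- B -> A) has no collider blocking it and no conditioned non-collider, so it is open.
Try {B, Q}:
  P1: blocked at fork node B ∈ conditioning set.
  P2: blocked at fork node Q ∈ conditioning set.
  P3: blocked at fork node Q ∈ conditioning set.
{B, Q} contains no descendant of R and blocks every backdoor path.
Every element of {B, Q} is needed (dropping B leaves P1 open; dropping Q leaves P2 open), so no proper subset is valid.
Among all size-2 subsets of the eligible variables, only {B, Q} blocks every backdoor path, so it is the unique smallest valid adjustment set.

{B, Q}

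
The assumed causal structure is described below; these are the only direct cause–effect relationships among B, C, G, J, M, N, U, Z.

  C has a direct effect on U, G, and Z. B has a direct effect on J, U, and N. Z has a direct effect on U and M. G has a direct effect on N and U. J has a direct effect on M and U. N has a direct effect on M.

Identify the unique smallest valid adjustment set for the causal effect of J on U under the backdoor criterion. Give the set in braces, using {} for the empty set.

Variables eligible for adjustment (non-descendants of J, excluding J and U): {B, C, G, N, Z}.
Backdoor paths from J to U:
  P1: J <- B -> N <- G <- C -> Z -> U
  P2: J <- B -> N <- G <- C -> U
  P3: J <- B -> N <- G -> U
  P4: J <- B -> N -> M <- Z <- C -> G -> U
  P5: J <- B -> N -> M <- Z <- C -> U
  P6: J <- B -> N -> M <- Z -> U
  P7: J <- B -> U
The empty set is not sufficient: P7 (J <- B -> U) has no collider blocking it and no conditioned non-collider, so it is open.
Try {B}:
  P1: blocked at fork node B ∈ conditioning set.
  P2: blocked at fork node B ∈ conditioning set.
  P3: blocked at fork node B ∈ conditioning set.
  P4: blocked at fork node B ∈ conditioning set.
  P5: blocked at fork node B ∈ conditioning set.
  P6: blocked at fork node B ∈ conditioning set.
  P7: blocked at fork node B ∈ conditioning set.
{B} contains no descendant of J and blocks every backdoor path.
No other singleton works — e.g. {C} leaves P7 open — so {B} is the unique smallest valid adjustment set.

{B}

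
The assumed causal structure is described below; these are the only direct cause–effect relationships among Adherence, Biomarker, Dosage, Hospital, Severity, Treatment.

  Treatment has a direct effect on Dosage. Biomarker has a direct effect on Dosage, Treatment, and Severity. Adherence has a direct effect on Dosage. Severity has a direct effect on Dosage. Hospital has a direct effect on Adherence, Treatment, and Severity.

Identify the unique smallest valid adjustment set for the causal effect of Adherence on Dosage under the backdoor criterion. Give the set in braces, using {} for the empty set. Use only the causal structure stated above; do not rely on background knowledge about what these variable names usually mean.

{Hospital}

Variables eligible for adjustment (non-descendants of Adherence, excluding Adherence and Dosage): {Biomarker, Hospital, Severity, Treatment}.
Backdoor paths from Adherence to Dosage:
  P1: Adherence <- Hospital -> Severity <- Biomarker -> Treatment -> Dosage
  P2: Adherence <- Hospital -> Severity <- Biomarker -> Dosage
  P3: Adherence <- Hospital -> Severity -> Dosage
  P4: Adherence <- Hospital -> Treatment <- Biomarker -> Severity -> Dosage
  P5: Adherence <- Hospital -> Treatment <- Biomarker -> Dosage
  P6: Adherence <- Hospital -> Treatment -> Dosage
The empty set is not sufficient: P3 (Adherence <- Hospital -> Severity -> Dosage) has no collider blocking it and no conditioned non-collider, so it is open.
Try {Hospital}:
  P1: blocked at fork node Hospital ∈ conditioning set.
  P2: blocked at fork node Hospital ∈ conditioning set.
  P3: blocked at fork node Hospital ∈ conditioning set.
  P4: blocked at fork node Hospital ∈ conditioning set.
  P5: blocked at fork node Hospital ∈ conditioning set.
  P6: blocked at fork node Hospital ∈ conditioning set.
{Hospital} contains no descendant of Adherence and blocks every backdoor path.
No other singleton works — e.g. {Biomarker} leaves P3 open — so {Hospital} is the unique smallest valid adjustment set.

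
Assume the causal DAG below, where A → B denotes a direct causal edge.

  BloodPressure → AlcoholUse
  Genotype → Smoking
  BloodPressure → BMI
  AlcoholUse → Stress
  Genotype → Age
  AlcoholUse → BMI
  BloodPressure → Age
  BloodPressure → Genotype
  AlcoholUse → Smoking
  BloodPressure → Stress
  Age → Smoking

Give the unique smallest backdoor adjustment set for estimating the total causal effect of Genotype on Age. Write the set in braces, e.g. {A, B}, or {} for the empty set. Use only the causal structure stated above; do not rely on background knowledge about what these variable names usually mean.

{BloodPressure}

Variables eligible for adjustment (non-descendants of Genotype, excluding Genotype and Age): {AlcoholUse, BMI, BloodPressure, Stress}.
Backdoor paths from Genotype to Age:
  P1: Genotype <- BloodPressure -> AlcoholUse -> Smoking <- Age
  P2: Genotype <- BloodPressure -> Stress <- AlcoholUse -> Smoking <- Age
  P3: Genotype <- BloodPressure -> Age
  P4: Genotype <- BloodPressure -> BMI <- AlcoholUse -> Smoking <- Age
The empty set is not sufficient: P3 (Genotype <- BloodPressure -> Age) has no collider blocking it and no conditioned non-collider, so it is open.
Try {BloodPressure}:
  P1: blocked at fork node BloodPressure ∈ conditioning set.
  P2: blocked at fork node BloodPressure ∈ conditioning set.
  P3: blocked at fork node BloodPressure ∈ conditioning set.
  P4: blocked at fork node BloodPressure ∈ conditioning set.
{BloodPressure} contains no descendant of Genotype and blocks every backdoor path.
No other singleton works — e.g. {AlcoholUse} leaves P3 open — so {BloodPressure} is the unique smallest valid adjustment set.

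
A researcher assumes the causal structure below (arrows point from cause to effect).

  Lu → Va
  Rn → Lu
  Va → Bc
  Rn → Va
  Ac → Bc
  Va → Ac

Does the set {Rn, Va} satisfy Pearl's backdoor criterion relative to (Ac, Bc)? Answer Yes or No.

Yes

Backdoor paths from Ac to Bc (paths whose first edge points into Ac):
  P1: Ac <- Va -> Bc
Condition 1 (no descendant of Ac in the set): holds — descendants of Ac are {Bc}; none are in {Rn, Va}.
Condition 2 (every backdoor path blocked by {Rn, Va}):
  P1: blocked at fork node Va ∈ conditioning set.
{Rn, Va} satisfies the backdoor criterion.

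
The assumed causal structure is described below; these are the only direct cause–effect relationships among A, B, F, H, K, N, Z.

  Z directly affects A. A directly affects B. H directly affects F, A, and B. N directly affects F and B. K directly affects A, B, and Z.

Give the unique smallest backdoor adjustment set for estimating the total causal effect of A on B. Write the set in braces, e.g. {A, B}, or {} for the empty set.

Variables eligible for adjustment (non-descendants of A, excluding A and B): {F, H, K, N, Z}.
Backdoor paths from A to B:
  P1: A <- K -> B
  P2: A <- H -> F <- N -> B
  P3: A <- H -> B
  P4: A <- Z <- K -> B
The empty set is not sufficient: P1 (A <- K -> B) has no collider blocking it and no conditioned non-collider, so it is open.
Try {H, K}:
  P1: blocked at fork node K ∈ conditioning set.
  P2: blocked at fork node H ∈ conditioning set.
  P3: blocked at fork node H ∈ conditioning set.
  P4: blocked at fork node K ∈ conditioning set.
{H, K} contains no descendant of A and blocks every backdoor path.
Every element of {H, K} is needed (dropping H leaves P3 open; dropping K leaves P1 open), so no proper subset is valid.
Among all size-2 subsets of the eligible variables, only {H, K} blocks every backdoor path, so it is the unique smallest valid adjustment set.

{H, K}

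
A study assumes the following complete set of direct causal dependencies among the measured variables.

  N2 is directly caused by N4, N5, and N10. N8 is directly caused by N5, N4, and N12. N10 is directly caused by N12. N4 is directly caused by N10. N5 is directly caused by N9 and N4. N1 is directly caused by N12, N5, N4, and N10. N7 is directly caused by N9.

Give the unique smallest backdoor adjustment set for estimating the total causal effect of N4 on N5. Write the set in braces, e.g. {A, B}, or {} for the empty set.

Variables eligible for adjustment (non-descendants of N4, excluding N4 and N5): {N10, N12, N7, N9}.
Backdoor paths from N4 to N5:
  P1: N4 <- N10 <- N12 -> N8 <- N5
  P2: N4 <- N10 <- N12 -> N1 <- N5
  P3: N4 <- N10 -> N2 <- N5
  P4: N4 <- N10 -> N1 <- N12 -> N8 <- N5
  P5: N4 <- N10 -> N1 <- N5
Each backdoor path contains an unconditioned collider, so every path is already blocked with the empty conditioning set:
  P1: blocked at collider N8 (neither it nor any descendant is in the conditioning set).
  P2: blocked at collider N1 (neither it nor any descendant is in the conditioning set).
  P3: blocked at collider N2 (neither it nor any descendant is in the conditioning set).
  P4: blocked at collider N1 (neither it nor any descendant is in the conditioning set).
  P5: blocked at collider N1 (neither it nor any descendant is in the conditioning set).
The empty set is therefore the unique smallest valid set.

{}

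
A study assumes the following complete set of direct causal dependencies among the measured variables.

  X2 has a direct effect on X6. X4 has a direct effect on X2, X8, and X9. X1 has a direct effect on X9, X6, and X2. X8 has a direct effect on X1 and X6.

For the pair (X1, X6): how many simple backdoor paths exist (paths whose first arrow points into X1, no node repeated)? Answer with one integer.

2

A backdoor path from X1 to X6 is any simple undirected path whose first edge points into X1 (i.e. leaves X1 via a parent).
Parents of X1: {X8}.
Enumerating:
  P1: X1 <- X8 <- X4 -> X2 -> X6
  P2: X1 <- X8 -> X6
That exhausts the simple backdoor paths. Count: 2.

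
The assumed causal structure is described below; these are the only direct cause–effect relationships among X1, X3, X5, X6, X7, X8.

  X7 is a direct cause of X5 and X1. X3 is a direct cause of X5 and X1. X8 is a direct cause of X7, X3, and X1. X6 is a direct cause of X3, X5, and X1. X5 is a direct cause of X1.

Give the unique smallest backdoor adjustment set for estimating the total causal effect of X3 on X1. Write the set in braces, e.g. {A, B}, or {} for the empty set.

Variables eligible for adjustment (non-descendants of X3, excluding X3 and X1): {X6, X7, X8}.
Backdoor paths from X3 to X1:
  P1: X3 <- X8 -> X7 -> X5 <- X6 -> X1
  P2: X3 <- X8 -> X7 -> X5 -> X1
  P3: X3 <- X8 -> X7 -> X1
  P4: X3 <- X8 -> X1
  P5: X3 <- X6 -> X5 <- X7 <- X8 -> X1
  P6: X3 <- X6 -> X5 <- X7 -> X1
  P7: X3 <- X6 -> X5 -> X1
  P8: X3 <- X6 -> X1
The empty set is not sufficient: P2 (X3 <- X8 -> X7 -> X5 -> X1) has no collider blocking it and no conditioned non-collider, so it is open.
Try {X6, X8}:
  P1: blocked at fork node X8 ∈ conditioning set.
  P2: blocked at fork node X8 ∈ conditioning set.
  P3: blocked at fork node X8 ∈ conditioning set.
  P4: blocked at fork node X8 ∈ conditioning set.
  P5: blocked at fork node X6 ∈ conditioning set.
  P6: blocked at fork node X6 ∈ conditioning set.
  P7: blocked at fork node X6 ∈ conditioning set.
  P8: blocked at fork node X6 ∈ conditioning set.
{X6, X8} contains no descendant of X3 and blocks every backdoor path.
Every element of {X6, X8} is needed (dropping X6 leaves P7 open; dropping X8 leaves P2 open), so no proper subset is valid.
Among all size-2 subsets of the eligible variables, only {X6, X8} blocks every backdoor path, so it is the unique smallest valid adjustment set.

{X6, X8}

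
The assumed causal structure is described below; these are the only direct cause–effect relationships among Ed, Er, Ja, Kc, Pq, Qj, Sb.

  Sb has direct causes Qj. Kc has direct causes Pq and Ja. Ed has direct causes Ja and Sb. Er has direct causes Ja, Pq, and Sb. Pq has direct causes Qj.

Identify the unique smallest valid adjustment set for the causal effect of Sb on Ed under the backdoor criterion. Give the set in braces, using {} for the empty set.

{}

Variables eligible for adjustment (non-descendants of Sb, excluding Sb and Ed): {Ja, Kc, Pq, Qj}.
Backdoor paths from Sb to Ed:
  P1: Sb <- Qj -> Pq -> Er <- Ja -> Ed
  P2: Sb <- Qj -> Pq -> Kc <- Ja -> Ed
Each backdoor path contains an unconditioned collider, so every path is already blocked with the empty conditioning set:
  P1: blocked at collider Er (neither it nor any descendant is in the conditioning set).
  P2: blocked at collider Kc (neither it nor any descendant is in the conditioning set).
The empty set is therefore the unique smallest valid set.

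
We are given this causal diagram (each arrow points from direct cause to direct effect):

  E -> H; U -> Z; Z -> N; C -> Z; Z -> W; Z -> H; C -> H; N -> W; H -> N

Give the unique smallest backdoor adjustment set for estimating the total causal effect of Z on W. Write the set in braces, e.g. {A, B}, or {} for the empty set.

Variables eligible for adjustment (non-descendants of Z, excluding Z and W): {C, E, U}.
Backdoor paths from Z to W:
  P1: Z <- C -> H -> N -> W
The empty set is not sufficient: P1 (Z <- C -> H -> N -> W) has no collider blocking it and no conditioned non-collider, so it is open.
Try {C}:
  P1: blocked at fork node C ∈ conditioning set.
{C} contains no descendant of Z and blocks every backdoor path.
No other singleton works — e.g. {E} leaves P1 open — so {C} is the unique smallest valid adjustment set.

{C}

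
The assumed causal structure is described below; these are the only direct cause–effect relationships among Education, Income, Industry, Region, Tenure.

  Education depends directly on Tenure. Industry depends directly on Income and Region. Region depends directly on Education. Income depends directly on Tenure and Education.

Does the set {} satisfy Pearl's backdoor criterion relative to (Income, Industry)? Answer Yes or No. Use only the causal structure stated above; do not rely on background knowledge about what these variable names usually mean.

Backdoor paths from Income to Industry (paths whose first edge points into Income):
  P1: Income <- Tenure -> Education -> Region -> Industry
  P2: Income <- Education -> Region -> Industry
Condition 1 (no descendant of Income in the set): holds — descendants of Income are {Industry}; none are in {}.
Condition 2 (every backdoor path blocked by {}):
  P1: open — no interior node is in the conditioning set.
  P2: open — no interior node is in the conditioning set.
{} does not satisfy the backdoor criterion.

No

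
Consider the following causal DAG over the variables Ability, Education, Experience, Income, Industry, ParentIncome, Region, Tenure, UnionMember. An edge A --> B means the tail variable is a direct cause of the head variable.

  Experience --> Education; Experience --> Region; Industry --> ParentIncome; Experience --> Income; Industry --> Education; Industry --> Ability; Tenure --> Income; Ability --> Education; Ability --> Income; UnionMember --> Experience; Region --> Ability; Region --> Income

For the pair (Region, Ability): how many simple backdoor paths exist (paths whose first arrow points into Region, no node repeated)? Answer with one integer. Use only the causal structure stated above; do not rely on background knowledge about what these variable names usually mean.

A backdoor path from Region to Ability is any simple undirected path whose first edge points into Region (i.e. leaves Region via a parent).
Parents of Region: {Experience}.
Enumerating:
  P1: Region <- Experience -> Education <- Industry -> Ability
  P2: Region <- Experience -> Education <- Ability
  P3: Region <- Experience -> Income <- Ability
That exhausts the simple backdoor paths. Count: 3.

3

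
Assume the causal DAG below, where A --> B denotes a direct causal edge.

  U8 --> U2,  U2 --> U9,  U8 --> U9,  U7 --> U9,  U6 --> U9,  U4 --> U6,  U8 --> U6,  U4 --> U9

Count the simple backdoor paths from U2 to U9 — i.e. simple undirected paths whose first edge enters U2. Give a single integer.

A backdoor path from U2 to U9 is any simple undirected path whose first edge points into U2 (i.e. leaves U2 via a parent).
Parents of U2: {U8}.
Enumerating:
  P1: U2 <- U8 -> U6 <- U4 -> U9
  P2: U2 <- U8 -> U6 -> U9
  P3: U2 <- U8 -> U9
That exhausts the simple backdoor paths. Count: 3.

3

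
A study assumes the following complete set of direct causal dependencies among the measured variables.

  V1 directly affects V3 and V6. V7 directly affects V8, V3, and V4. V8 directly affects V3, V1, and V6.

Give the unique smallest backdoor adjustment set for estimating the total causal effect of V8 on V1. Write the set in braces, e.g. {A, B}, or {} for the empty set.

{}

Variables eligible for adjustment (non-descendants of V8, excluding V8 and V1): {V4, V7}.
Backdoor paths from V8 to V1:
  P1: V8 <- V7 -> V3 <- V1
Each backdoor path contains an unconditioned collider, so every path is already blocked with the empty conditioning set:
  P1: blocked at collider V3 (neither it nor any descendant is in the conditioning set).
The empty set is therefore the unique smallest valid set.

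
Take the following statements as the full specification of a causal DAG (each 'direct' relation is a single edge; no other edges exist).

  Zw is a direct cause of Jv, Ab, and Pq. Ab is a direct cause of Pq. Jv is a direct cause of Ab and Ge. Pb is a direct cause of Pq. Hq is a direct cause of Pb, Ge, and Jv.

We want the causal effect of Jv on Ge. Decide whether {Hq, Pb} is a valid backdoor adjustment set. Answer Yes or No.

Yes

Backdoor paths from Jv to Ge (paths whose first edge points into Jv):
  P1: Jv <- Zw -> Ab -> Pq <- Pb <- Hq -> Ge
  P2: Jv <- Zw -> Pq <- Pb <- Hq -> Ge
  P3: Jv <- Hq -> Ge
Condition 1 (no descendant of Jv in the set): holds — descendants of Jv are {Ab, Ge, Pq}; none are in {Hq, Pb}.
Condition 2 (every backdoor path blocked by {Hq, Pb}):
  P1: blocked at collider Pq (neither it nor any descendant is in the conditioning set).
  P2: blocked at collider Pq (neither it nor any descendant is in the conditioning set).
  P3: blocked at fork node Hq ∈ conditioning set.
{Hq, Pb} satisfies the backdoor criterion.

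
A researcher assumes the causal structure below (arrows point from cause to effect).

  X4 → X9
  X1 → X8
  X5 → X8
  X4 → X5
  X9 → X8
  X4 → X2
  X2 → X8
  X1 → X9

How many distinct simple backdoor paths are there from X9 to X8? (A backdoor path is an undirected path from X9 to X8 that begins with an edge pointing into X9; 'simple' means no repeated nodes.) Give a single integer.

A backdoor path from X9 to X8 is any simple undirected path whose first edge points into X9 (i.e. leaves X9 via a parent).
Parents of X9: {X1, X4}.
Enumerating:
  P1: X9 <- X1 -> X8
  P2: X9 <- X4 -> X2 -> X8
  P3: X9 <- X4 -> X5 -> X8
That exhausts the simple backdoor paths. Count: 3.

3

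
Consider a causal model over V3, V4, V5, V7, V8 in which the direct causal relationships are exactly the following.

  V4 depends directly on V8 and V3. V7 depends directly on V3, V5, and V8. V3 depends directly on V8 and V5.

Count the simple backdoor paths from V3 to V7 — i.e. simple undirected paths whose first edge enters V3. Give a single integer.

A backdoor path from V3 to V7 is any simple undirected path whose first edge points into V3 (i.e. leaves V3 via a parent).
Parents of V3: {V5, V8}.
Enumerating:
  P1: V3 <- V8 -> V7
  P2: V3 <- V5 -> V7
That exhausts the simple backdoor paths. Count: 2.

2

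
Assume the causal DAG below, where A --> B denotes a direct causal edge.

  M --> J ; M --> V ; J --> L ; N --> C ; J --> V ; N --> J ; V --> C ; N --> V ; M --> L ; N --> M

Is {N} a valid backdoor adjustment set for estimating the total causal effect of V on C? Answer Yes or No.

Backdoor paths from V to C (paths whose first edge points into V):
  P1: V <- N -> C
  P2: V <- M <- N -> C
  P3: V <- M -> J <- N -> C
  P4: V <- M -> L <- J <- N -> C
  P5: V <- J <- N -> C
  P6: V <- J <- M <- N -> C
  P7: V <- J -> L <- M <- N -> C
Condition 1 (no descendant of V in the set): holds — descendants of V are {C}; none are in {N}.
Condition 2 (every backdoor path blocked by {N}):
  P1: blocked at fork node N ∈ conditioning set.
  P2: blocked at fork node N ∈ conditioning set.
  P3: blocked at collider J (neither it nor any descendant is in the conditioning set).
  P4: blocked at collider L (neither it nor any descendant is in the conditioning set).
  P5: blocked at fork node N ∈ conditioning set.
  P6: blocked at fork node N ∈ conditioning set.
  P7: blocked at collider L (neither it nor any descendant is in the conditioning set).
{N} satisfies the backdoor criterion.

Yes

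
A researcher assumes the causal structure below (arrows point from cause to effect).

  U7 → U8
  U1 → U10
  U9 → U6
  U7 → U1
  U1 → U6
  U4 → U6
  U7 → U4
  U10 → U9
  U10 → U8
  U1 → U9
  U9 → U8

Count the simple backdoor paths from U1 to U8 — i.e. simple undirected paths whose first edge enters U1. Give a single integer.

A backdoor path from U1 to U8 is any simple undirected path whose first edge points into U1 (i.e. leaves U1 via a parent).
Parents of U1: {U7}.
Enumerating:
  P1: U1 <- U7 -> U4 -> U6 <- U9 <- U10 -> U8
  P2: U1 <- U7 -> U4 -> U6 <- U9 -> U8
  P3: U1 <- U7 -> U8
That exhausts the simple backdoor paths. Count: 3.

3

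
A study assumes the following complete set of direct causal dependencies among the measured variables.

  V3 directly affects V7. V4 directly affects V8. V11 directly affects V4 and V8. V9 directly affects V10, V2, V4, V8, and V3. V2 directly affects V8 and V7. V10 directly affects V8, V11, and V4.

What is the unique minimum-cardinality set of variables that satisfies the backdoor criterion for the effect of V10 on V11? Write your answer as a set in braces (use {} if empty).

{}

Variables eligible for adjustment (non-descendants of V10, excluding V10 and V11): {V2, V3, V7, V9}.
Backdoor paths from V10 to V11:
  P1: V10 <- V9 -> V2 -> V8 <- V11
  P2: V10 <- V9 -> V2 -> V8 <- V4 <- V11
  P3: V10 <- V9 -> V3 -> V7 <- V2 -> V8 <- V11
  P4: V10 <- V9 -> V3 -> V7 <- V2 -> V8 <- V4 <- V11
  P5: V10 <- V9 -> V4 <- V11
  P6: V10 <- V9 -> V4 -> V8 <- V11
  P7: V10 <- V9 -> V8 <- V11
  P8: V10 <- V9 -> V8 <- V4 <- V11
Each backdoor path contains an unconditioned collider, so every path is already blocked with the empty conditioning set:
  P1: blocked at collider V8 (neither it nor any descendant is in the conditioning set).
  P2: blocked at collider V8 (neither it nor any descendant is in the conditioning set).
  P3: blocked at collider V7 (neither it nor any descendant is in the conditioning set).
  P4: blocked at collider V7 (neither it nor any descendant is in the conditioning set).
  P5: blocked at collider V4 (neither it nor any descendant is in the conditioning set).
  P6: blocked at collider V8 (neither it nor any descendant is in the conditioning set).
  P7: blocked at collider V8 (neither it nor any descendant is in the conditioning set).
  P8: blocked at collider V8 (neither it nor any descendant is in the conditioning set).
The empty set is therefore the unique smallest valid set.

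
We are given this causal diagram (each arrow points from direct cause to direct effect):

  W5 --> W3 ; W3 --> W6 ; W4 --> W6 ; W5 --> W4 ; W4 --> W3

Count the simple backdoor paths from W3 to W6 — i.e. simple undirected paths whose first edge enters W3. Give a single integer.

A backdoor path from W3 to W6 is any simple undirected path whose first edge points into W3 (i.e. leaves W3 via a parent).
Parents of W3: {W4, W5}.
Enumerating:
  P1: W3 <- W5 -> W4 -> W6
  P2: W3 <- W4 -> W6
That exhausts the simple backdoor paths. Count: 2.

2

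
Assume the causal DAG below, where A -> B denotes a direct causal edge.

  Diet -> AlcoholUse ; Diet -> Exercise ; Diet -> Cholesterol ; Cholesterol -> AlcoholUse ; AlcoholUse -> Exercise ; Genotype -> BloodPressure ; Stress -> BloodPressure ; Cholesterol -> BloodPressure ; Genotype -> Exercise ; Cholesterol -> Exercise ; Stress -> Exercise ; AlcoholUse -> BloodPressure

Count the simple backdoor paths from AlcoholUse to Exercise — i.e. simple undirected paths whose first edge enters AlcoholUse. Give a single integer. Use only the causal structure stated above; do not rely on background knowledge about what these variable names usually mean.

8

A backdoor path from AlcoholUse to Exercise is any simple undirected path whose first edge points into AlcoholUse (i.e. leaves AlcoholUse via a parent).
Parents of AlcoholUse: {Cholesterol, Diet}.
Enumerating:
  P1: AlcoholUse <- Diet -> Cholesterol -> BloodPressure <- Stress -> Exercise
  P2: AlcoholUse <- Diet -> Cholesterol -> BloodPressure <- Genotype -> Exercise
  P3: AlcoholUse <- Diet -> Cholesterol -> Exercise
  P4: AlcoholUse <- Diet -> Exercise
  P5: AlcoholUse <- Cholesterol <- Diet -> Exercise
  P6: AlcoholUse <- Cholesterol -> BloodPressure <- Stress -> Exercise
  P7: AlcoholUse <- Cholesterol -> BloodPressure <- Genotype -> Exercise
  P8: AlcoholUse <- Cholesterol -> Exercise
That exhausts the simple backdoor paths. Count: 8.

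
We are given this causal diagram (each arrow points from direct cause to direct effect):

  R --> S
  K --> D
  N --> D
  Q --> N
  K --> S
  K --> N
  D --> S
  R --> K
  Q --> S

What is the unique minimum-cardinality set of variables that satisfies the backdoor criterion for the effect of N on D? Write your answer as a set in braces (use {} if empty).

{K}

Variables eligible for adjustment (non-descendants of N, excluding N and D): {K, Q, R}.
Backdoor paths from N to D:
  P1: N <- Q -> S <- R -> K -> D
  P2: N <- Q -> S <- K -> D
  P3: N <- Q -> S <- D
  P4: N <- K <- R -> S <- D
  P5: N <- K -> D
  P6: N <- K -> S <- D
The empty set is not sufficient: P5 (N <- K -> D) has no collider blocking it and no conditioned non-collider, so it is open.
Try {K}:
  P1: blocked at collider S (neither it nor any descendant is in the conditioning set).
  P2: blocked at collider S (neither it nor any descendant is in the conditioning set).
  P3: blocked at collider S (neither it nor any descendant is in the conditioning set).
  P4: blocked at chain node K ∈ conditioning set.
  P5: blocked at fork node K ∈ conditioning set.
  P6: blocked at fork node K ∈ conditioning set.
{K} contains no descendant of N and blocks every backdoor path.
No other singleton works — e.g. {Q} leaves P5 open — so {K} is the unique smallest valid adjustment set.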